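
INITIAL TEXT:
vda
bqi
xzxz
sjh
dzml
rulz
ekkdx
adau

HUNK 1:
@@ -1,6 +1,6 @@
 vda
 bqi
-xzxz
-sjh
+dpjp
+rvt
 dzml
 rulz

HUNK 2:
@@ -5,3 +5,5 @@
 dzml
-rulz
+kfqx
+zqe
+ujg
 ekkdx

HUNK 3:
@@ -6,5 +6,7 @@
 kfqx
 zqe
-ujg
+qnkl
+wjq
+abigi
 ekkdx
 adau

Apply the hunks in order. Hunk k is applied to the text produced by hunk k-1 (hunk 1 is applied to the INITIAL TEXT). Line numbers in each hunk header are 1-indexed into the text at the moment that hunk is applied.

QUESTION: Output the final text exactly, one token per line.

Hunk 1: at line 1 remove [xzxz,sjh] add [dpjp,rvt] -> 8 lines: vda bqi dpjp rvt dzml rulz ekkdx adau
Hunk 2: at line 5 remove [rulz] add [kfqx,zqe,ujg] -> 10 lines: vda bqi dpjp rvt dzml kfqx zqe ujg ekkdx adau
Hunk 3: at line 6 remove [ujg] add [qnkl,wjq,abigi] -> 12 lines: vda bqi dpjp rvt dzml kfqx zqe qnkl wjq abigi ekkdx adau

Answer: vda
bqi
dpjp
rvt
dzml
kfqx
zqe
qnkl
wjq
abigi
ekkdx
adau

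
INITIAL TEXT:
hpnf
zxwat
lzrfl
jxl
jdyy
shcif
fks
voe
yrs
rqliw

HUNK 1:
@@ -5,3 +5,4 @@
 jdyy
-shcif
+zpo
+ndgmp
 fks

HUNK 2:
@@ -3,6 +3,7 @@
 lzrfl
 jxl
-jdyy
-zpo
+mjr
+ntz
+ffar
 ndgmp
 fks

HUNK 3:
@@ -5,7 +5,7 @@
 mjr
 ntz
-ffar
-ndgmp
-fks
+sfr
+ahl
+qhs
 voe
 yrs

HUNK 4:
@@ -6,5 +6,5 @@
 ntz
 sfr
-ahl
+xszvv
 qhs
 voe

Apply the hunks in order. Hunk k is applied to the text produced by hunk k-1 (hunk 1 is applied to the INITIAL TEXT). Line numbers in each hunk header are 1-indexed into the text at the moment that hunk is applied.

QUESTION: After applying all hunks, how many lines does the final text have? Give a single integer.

Answer: 12

Derivation:
Hunk 1: at line 5 remove [shcif] add [zpo,ndgmp] -> 11 lines: hpnf zxwat lzrfl jxl jdyy zpo ndgmp fks voe yrs rqliw
Hunk 2: at line 3 remove [jdyy,zpo] add [mjr,ntz,ffar] -> 12 lines: hpnf zxwat lzrfl jxl mjr ntz ffar ndgmp fks voe yrs rqliw
Hunk 3: at line 5 remove [ffar,ndgmp,fks] add [sfr,ahl,qhs] -> 12 lines: hpnf zxwat lzrfl jxl mjr ntz sfr ahl qhs voe yrs rqliw
Hunk 4: at line 6 remove [ahl] add [xszvv] -> 12 lines: hpnf zxwat lzrfl jxl mjr ntz sfr xszvv qhs voe yrs rqliw
Final line count: 12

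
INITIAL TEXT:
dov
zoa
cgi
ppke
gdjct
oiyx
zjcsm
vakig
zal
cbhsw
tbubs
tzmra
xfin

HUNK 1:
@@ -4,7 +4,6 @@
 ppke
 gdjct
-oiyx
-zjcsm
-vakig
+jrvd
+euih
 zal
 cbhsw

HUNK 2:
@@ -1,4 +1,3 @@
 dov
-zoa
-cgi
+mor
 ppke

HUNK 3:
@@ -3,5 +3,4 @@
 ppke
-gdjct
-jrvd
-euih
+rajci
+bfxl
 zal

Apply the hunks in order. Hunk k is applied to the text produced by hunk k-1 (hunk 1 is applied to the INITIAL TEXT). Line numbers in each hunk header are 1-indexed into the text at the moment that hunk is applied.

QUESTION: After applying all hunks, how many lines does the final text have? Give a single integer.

Answer: 10

Derivation:
Hunk 1: at line 4 remove [oiyx,zjcsm,vakig] add [jrvd,euih] -> 12 lines: dov zoa cgi ppke gdjct jrvd euih zal cbhsw tbubs tzmra xfin
Hunk 2: at line 1 remove [zoa,cgi] add [mor] -> 11 lines: dov mor ppke gdjct jrvd euih zal cbhsw tbubs tzmra xfin
Hunk 3: at line 3 remove [gdjct,jrvd,euih] add [rajci,bfxl] -> 10 lines: dov mor ppke rajci bfxl zal cbhsw tbubs tzmra xfin
Final line count: 10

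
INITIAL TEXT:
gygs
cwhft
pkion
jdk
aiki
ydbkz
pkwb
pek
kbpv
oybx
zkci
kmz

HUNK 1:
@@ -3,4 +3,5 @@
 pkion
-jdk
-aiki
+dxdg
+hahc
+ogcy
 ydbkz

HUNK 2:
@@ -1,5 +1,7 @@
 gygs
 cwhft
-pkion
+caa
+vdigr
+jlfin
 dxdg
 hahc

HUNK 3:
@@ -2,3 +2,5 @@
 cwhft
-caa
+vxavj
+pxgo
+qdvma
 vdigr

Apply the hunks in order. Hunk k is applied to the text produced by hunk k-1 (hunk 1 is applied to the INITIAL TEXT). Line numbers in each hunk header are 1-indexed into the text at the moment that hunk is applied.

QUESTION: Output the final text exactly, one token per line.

Answer: gygs
cwhft
vxavj
pxgo
qdvma
vdigr
jlfin
dxdg
hahc
ogcy
ydbkz
pkwb
pek
kbpv
oybx
zkci
kmz

Derivation:
Hunk 1: at line 3 remove [jdk,aiki] add [dxdg,hahc,ogcy] -> 13 lines: gygs cwhft pkion dxdg hahc ogcy ydbkz pkwb pek kbpv oybx zkci kmz
Hunk 2: at line 1 remove [pkion] add [caa,vdigr,jlfin] -> 15 lines: gygs cwhft caa vdigr jlfin dxdg hahc ogcy ydbkz pkwb pek kbpv oybx zkci kmz
Hunk 3: at line 2 remove [caa] add [vxavj,pxgo,qdvma] -> 17 lines: gygs cwhft vxavj pxgo qdvma vdigr jlfin dxdg hahc ogcy ydbkz pkwb pek kbpv oybx zkci kmz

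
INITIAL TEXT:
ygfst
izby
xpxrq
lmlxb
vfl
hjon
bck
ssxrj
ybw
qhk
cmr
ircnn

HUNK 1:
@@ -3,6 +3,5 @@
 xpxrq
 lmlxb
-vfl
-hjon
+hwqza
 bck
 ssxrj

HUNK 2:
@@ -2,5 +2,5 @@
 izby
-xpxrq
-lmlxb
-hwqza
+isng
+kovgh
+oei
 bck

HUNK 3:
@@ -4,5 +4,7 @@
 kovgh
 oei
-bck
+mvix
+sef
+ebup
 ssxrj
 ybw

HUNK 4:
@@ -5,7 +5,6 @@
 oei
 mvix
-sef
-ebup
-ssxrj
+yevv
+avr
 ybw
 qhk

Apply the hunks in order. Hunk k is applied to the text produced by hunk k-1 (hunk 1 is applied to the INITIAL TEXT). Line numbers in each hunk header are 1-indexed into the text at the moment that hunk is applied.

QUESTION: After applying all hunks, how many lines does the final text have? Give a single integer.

Hunk 1: at line 3 remove [vfl,hjon] add [hwqza] -> 11 lines: ygfst izby xpxrq lmlxb hwqza bck ssxrj ybw qhk cmr ircnn
Hunk 2: at line 2 remove [xpxrq,lmlxb,hwqza] add [isng,kovgh,oei] -> 11 lines: ygfst izby isng kovgh oei bck ssxrj ybw qhk cmr ircnn
Hunk 3: at line 4 remove [bck] add [mvix,sef,ebup] -> 13 lines: ygfst izby isng kovgh oei mvix sef ebup ssxrj ybw qhk cmr ircnn
Hunk 4: at line 5 remove [sef,ebup,ssxrj] add [yevv,avr] -> 12 lines: ygfst izby isng kovgh oei mvix yevv avr ybw qhk cmr ircnn
Final line count: 12

Answer: 12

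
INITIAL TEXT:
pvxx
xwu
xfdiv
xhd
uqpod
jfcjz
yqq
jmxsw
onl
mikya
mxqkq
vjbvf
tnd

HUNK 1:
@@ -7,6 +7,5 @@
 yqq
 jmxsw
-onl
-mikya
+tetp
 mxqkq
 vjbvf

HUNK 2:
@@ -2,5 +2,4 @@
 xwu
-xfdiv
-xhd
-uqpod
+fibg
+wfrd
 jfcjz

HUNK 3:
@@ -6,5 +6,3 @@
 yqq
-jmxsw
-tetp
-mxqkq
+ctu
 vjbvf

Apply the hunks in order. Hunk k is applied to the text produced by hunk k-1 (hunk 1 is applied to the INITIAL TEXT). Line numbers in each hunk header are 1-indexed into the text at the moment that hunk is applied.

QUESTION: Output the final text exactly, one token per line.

Answer: pvxx
xwu
fibg
wfrd
jfcjz
yqq
ctu
vjbvf
tnd

Derivation:
Hunk 1: at line 7 remove [onl,mikya] add [tetp] -> 12 lines: pvxx xwu xfdiv xhd uqpod jfcjz yqq jmxsw tetp mxqkq vjbvf tnd
Hunk 2: at line 2 remove [xfdiv,xhd,uqpod] add [fibg,wfrd] -> 11 lines: pvxx xwu fibg wfrd jfcjz yqq jmxsw tetp mxqkq vjbvf tnd
Hunk 3: at line 6 remove [jmxsw,tetp,mxqkq] add [ctu] -> 9 lines: pvxx xwu fibg wfrd jfcjz yqq ctu vjbvf tnd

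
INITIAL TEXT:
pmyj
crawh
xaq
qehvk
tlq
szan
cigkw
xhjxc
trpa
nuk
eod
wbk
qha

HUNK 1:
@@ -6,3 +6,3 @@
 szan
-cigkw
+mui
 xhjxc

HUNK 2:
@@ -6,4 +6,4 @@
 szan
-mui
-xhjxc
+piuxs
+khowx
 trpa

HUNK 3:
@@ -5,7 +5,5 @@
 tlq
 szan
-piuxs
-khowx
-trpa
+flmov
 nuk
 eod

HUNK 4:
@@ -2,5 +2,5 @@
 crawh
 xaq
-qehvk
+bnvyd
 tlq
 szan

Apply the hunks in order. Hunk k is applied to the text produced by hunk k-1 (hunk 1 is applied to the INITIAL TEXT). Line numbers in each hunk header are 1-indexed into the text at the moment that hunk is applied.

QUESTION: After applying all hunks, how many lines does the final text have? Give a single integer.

Answer: 11

Derivation:
Hunk 1: at line 6 remove [cigkw] add [mui] -> 13 lines: pmyj crawh xaq qehvk tlq szan mui xhjxc trpa nuk eod wbk qha
Hunk 2: at line 6 remove [mui,xhjxc] add [piuxs,khowx] -> 13 lines: pmyj crawh xaq qehvk tlq szan piuxs khowx trpa nuk eod wbk qha
Hunk 3: at line 5 remove [piuxs,khowx,trpa] add [flmov] -> 11 lines: pmyj crawh xaq qehvk tlq szan flmov nuk eod wbk qha
Hunk 4: at line 2 remove [qehvk] add [bnvyd] -> 11 lines: pmyj crawh xaq bnvyd tlq szan flmov nuk eod wbk qha
Final line count: 11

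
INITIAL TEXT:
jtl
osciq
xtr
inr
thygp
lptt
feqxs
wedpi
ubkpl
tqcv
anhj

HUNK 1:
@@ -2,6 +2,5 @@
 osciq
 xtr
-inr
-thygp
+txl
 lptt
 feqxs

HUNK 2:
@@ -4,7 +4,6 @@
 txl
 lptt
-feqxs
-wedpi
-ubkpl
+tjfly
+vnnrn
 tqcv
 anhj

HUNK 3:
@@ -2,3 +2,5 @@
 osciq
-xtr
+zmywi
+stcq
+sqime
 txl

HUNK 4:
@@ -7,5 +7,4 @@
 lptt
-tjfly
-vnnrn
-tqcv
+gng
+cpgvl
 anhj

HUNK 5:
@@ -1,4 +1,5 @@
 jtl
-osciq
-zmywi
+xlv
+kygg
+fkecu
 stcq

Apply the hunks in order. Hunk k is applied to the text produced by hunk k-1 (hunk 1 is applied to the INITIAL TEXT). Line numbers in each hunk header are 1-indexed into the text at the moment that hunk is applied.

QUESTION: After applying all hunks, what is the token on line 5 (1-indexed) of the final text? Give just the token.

Answer: stcq

Derivation:
Hunk 1: at line 2 remove [inr,thygp] add [txl] -> 10 lines: jtl osciq xtr txl lptt feqxs wedpi ubkpl tqcv anhj
Hunk 2: at line 4 remove [feqxs,wedpi,ubkpl] add [tjfly,vnnrn] -> 9 lines: jtl osciq xtr txl lptt tjfly vnnrn tqcv anhj
Hunk 3: at line 2 remove [xtr] add [zmywi,stcq,sqime] -> 11 lines: jtl osciq zmywi stcq sqime txl lptt tjfly vnnrn tqcv anhj
Hunk 4: at line 7 remove [tjfly,vnnrn,tqcv] add [gng,cpgvl] -> 10 lines: jtl osciq zmywi stcq sqime txl lptt gng cpgvl anhj
Hunk 5: at line 1 remove [osciq,zmywi] add [xlv,kygg,fkecu] -> 11 lines: jtl xlv kygg fkecu stcq sqime txl lptt gng cpgvl anhj
Final line 5: stcq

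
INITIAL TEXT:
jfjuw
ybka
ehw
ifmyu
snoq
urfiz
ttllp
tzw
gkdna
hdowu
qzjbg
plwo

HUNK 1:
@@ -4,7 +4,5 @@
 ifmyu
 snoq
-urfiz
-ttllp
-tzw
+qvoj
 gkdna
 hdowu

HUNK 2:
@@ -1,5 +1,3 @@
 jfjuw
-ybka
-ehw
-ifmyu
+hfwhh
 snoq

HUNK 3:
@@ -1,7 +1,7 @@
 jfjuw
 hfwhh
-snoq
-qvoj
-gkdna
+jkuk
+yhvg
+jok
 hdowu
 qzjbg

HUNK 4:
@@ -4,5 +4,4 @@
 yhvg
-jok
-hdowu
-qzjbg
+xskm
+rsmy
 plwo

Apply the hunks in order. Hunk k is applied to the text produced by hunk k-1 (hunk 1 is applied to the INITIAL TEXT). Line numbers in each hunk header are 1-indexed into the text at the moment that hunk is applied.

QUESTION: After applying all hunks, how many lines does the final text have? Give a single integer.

Answer: 7

Derivation:
Hunk 1: at line 4 remove [urfiz,ttllp,tzw] add [qvoj] -> 10 lines: jfjuw ybka ehw ifmyu snoq qvoj gkdna hdowu qzjbg plwo
Hunk 2: at line 1 remove [ybka,ehw,ifmyu] add [hfwhh] -> 8 lines: jfjuw hfwhh snoq qvoj gkdna hdowu qzjbg plwo
Hunk 3: at line 1 remove [snoq,qvoj,gkdna] add [jkuk,yhvg,jok] -> 8 lines: jfjuw hfwhh jkuk yhvg jok hdowu qzjbg plwo
Hunk 4: at line 4 remove [jok,hdowu,qzjbg] add [xskm,rsmy] -> 7 lines: jfjuw hfwhh jkuk yhvg xskm rsmy plwo
Final line count: 7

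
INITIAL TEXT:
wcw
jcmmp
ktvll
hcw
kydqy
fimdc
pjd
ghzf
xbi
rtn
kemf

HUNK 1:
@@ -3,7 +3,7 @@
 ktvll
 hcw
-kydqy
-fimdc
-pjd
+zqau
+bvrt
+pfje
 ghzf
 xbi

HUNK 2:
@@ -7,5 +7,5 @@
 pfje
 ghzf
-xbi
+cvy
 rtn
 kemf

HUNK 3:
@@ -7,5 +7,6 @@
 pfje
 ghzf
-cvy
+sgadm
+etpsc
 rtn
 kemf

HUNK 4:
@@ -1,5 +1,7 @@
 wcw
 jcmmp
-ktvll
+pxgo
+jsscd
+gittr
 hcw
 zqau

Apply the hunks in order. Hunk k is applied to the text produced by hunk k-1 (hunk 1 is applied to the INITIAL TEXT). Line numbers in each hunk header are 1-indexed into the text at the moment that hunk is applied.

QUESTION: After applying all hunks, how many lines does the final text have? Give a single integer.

Hunk 1: at line 3 remove [kydqy,fimdc,pjd] add [zqau,bvrt,pfje] -> 11 lines: wcw jcmmp ktvll hcw zqau bvrt pfje ghzf xbi rtn kemf
Hunk 2: at line 7 remove [xbi] add [cvy] -> 11 lines: wcw jcmmp ktvll hcw zqau bvrt pfje ghzf cvy rtn kemf
Hunk 3: at line 7 remove [cvy] add [sgadm,etpsc] -> 12 lines: wcw jcmmp ktvll hcw zqau bvrt pfje ghzf sgadm etpsc rtn kemf
Hunk 4: at line 1 remove [ktvll] add [pxgo,jsscd,gittr] -> 14 lines: wcw jcmmp pxgo jsscd gittr hcw zqau bvrt pfje ghzf sgadm etpsc rtn kemf
Final line count: 14

Answer: 14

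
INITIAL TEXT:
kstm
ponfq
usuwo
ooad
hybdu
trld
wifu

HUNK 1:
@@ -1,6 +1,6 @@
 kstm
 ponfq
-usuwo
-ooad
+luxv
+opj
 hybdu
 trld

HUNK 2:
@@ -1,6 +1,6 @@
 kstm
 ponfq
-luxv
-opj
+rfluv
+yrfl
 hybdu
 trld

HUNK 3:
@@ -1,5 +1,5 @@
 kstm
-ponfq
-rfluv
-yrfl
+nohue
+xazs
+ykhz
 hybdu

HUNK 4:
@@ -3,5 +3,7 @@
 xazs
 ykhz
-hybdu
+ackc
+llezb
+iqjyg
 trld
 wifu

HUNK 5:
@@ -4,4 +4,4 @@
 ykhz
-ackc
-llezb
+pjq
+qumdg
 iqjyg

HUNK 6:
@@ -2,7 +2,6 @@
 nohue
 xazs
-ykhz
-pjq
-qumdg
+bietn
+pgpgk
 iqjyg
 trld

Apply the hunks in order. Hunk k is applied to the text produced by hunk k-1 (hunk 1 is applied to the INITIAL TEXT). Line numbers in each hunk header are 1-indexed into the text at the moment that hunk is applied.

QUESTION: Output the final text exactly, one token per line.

Answer: kstm
nohue
xazs
bietn
pgpgk
iqjyg
trld
wifu

Derivation:
Hunk 1: at line 1 remove [usuwo,ooad] add [luxv,opj] -> 7 lines: kstm ponfq luxv opj hybdu trld wifu
Hunk 2: at line 1 remove [luxv,opj] add [rfluv,yrfl] -> 7 lines: kstm ponfq rfluv yrfl hybdu trld wifu
Hunk 3: at line 1 remove [ponfq,rfluv,yrfl] add [nohue,xazs,ykhz] -> 7 lines: kstm nohue xazs ykhz hybdu trld wifu
Hunk 4: at line 3 remove [hybdu] add [ackc,llezb,iqjyg] -> 9 lines: kstm nohue xazs ykhz ackc llezb iqjyg trld wifu
Hunk 5: at line 4 remove [ackc,llezb] add [pjq,qumdg] -> 9 lines: kstm nohue xazs ykhz pjq qumdg iqjyg trld wifu
Hunk 6: at line 2 remove [ykhz,pjq,qumdg] add [bietn,pgpgk] -> 8 lines: kstm nohue xazs bietn pgpgk iqjyg trld wifu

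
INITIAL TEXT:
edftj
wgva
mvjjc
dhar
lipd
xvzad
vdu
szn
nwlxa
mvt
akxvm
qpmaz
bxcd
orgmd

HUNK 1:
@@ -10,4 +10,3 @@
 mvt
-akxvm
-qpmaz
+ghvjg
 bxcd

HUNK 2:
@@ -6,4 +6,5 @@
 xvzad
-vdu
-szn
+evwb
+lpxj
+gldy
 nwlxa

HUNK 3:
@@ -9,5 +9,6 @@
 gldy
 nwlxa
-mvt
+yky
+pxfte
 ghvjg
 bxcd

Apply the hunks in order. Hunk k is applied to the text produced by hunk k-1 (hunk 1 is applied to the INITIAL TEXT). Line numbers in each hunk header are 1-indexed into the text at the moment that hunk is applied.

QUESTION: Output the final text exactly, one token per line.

Answer: edftj
wgva
mvjjc
dhar
lipd
xvzad
evwb
lpxj
gldy
nwlxa
yky
pxfte
ghvjg
bxcd
orgmd

Derivation:
Hunk 1: at line 10 remove [akxvm,qpmaz] add [ghvjg] -> 13 lines: edftj wgva mvjjc dhar lipd xvzad vdu szn nwlxa mvt ghvjg bxcd orgmd
Hunk 2: at line 6 remove [vdu,szn] add [evwb,lpxj,gldy] -> 14 lines: edftj wgva mvjjc dhar lipd xvzad evwb lpxj gldy nwlxa mvt ghvjg bxcd orgmd
Hunk 3: at line 9 remove [mvt] add [yky,pxfte] -> 15 lines: edftj wgva mvjjc dhar lipd xvzad evwb lpxj gldy nwlxa yky pxfte ghvjg bxcd orgmd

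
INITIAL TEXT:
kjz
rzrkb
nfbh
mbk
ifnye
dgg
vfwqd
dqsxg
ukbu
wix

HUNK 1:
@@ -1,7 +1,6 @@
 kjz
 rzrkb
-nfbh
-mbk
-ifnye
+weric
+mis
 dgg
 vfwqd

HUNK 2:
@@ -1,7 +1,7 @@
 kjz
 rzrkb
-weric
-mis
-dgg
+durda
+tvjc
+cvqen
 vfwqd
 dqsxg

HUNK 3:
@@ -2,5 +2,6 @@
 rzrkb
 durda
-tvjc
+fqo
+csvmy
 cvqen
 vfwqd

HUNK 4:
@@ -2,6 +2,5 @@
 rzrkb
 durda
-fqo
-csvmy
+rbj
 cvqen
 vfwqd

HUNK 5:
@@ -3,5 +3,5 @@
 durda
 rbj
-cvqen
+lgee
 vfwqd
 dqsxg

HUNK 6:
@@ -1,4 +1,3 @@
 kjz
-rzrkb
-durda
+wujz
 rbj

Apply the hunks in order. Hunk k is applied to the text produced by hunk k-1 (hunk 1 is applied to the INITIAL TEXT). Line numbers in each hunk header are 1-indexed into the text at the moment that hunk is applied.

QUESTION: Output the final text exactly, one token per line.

Answer: kjz
wujz
rbj
lgee
vfwqd
dqsxg
ukbu
wix

Derivation:
Hunk 1: at line 1 remove [nfbh,mbk,ifnye] add [weric,mis] -> 9 lines: kjz rzrkb weric mis dgg vfwqd dqsxg ukbu wix
Hunk 2: at line 1 remove [weric,mis,dgg] add [durda,tvjc,cvqen] -> 9 lines: kjz rzrkb durda tvjc cvqen vfwqd dqsxg ukbu wix
Hunk 3: at line 2 remove [tvjc] add [fqo,csvmy] -> 10 lines: kjz rzrkb durda fqo csvmy cvqen vfwqd dqsxg ukbu wix
Hunk 4: at line 2 remove [fqo,csvmy] add [rbj] -> 9 lines: kjz rzrkb durda rbj cvqen vfwqd dqsxg ukbu wix
Hunk 5: at line 3 remove [cvqen] add [lgee] -> 9 lines: kjz rzrkb durda rbj lgee vfwqd dqsxg ukbu wix
Hunk 6: at line 1 remove [rzrkb,durda] add [wujz] -> 8 lines: kjz wujz rbj lgee vfwqd dqsxg ukbu wix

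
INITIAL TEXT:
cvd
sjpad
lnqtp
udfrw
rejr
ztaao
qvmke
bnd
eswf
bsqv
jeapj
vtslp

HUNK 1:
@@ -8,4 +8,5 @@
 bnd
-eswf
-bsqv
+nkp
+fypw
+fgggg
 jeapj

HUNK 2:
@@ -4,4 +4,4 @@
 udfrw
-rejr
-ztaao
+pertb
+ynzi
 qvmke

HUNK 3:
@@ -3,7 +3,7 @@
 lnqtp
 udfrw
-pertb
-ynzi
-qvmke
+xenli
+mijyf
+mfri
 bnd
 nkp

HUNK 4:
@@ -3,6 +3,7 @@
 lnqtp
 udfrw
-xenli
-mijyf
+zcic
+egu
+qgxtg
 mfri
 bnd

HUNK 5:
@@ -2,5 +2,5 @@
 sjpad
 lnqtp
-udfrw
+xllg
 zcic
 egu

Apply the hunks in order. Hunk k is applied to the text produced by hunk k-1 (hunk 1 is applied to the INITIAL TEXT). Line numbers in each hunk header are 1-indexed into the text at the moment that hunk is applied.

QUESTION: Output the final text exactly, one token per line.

Answer: cvd
sjpad
lnqtp
xllg
zcic
egu
qgxtg
mfri
bnd
nkp
fypw
fgggg
jeapj
vtslp

Derivation:
Hunk 1: at line 8 remove [eswf,bsqv] add [nkp,fypw,fgggg] -> 13 lines: cvd sjpad lnqtp udfrw rejr ztaao qvmke bnd nkp fypw fgggg jeapj vtslp
Hunk 2: at line 4 remove [rejr,ztaao] add [pertb,ynzi] -> 13 lines: cvd sjpad lnqtp udfrw pertb ynzi qvmke bnd nkp fypw fgggg jeapj vtslp
Hunk 3: at line 3 remove [pertb,ynzi,qvmke] add [xenli,mijyf,mfri] -> 13 lines: cvd sjpad lnqtp udfrw xenli mijyf mfri bnd nkp fypw fgggg jeapj vtslp
Hunk 4: at line 3 remove [xenli,mijyf] add [zcic,egu,qgxtg] -> 14 lines: cvd sjpad lnqtp udfrw zcic egu qgxtg mfri bnd nkp fypw fgggg jeapj vtslp
Hunk 5: at line 2 remove [udfrw] add [xllg] -> 14 lines: cvd sjpad lnqtp xllg zcic egu qgxtg mfri bnd nkp fypw fgggg jeapj vtslp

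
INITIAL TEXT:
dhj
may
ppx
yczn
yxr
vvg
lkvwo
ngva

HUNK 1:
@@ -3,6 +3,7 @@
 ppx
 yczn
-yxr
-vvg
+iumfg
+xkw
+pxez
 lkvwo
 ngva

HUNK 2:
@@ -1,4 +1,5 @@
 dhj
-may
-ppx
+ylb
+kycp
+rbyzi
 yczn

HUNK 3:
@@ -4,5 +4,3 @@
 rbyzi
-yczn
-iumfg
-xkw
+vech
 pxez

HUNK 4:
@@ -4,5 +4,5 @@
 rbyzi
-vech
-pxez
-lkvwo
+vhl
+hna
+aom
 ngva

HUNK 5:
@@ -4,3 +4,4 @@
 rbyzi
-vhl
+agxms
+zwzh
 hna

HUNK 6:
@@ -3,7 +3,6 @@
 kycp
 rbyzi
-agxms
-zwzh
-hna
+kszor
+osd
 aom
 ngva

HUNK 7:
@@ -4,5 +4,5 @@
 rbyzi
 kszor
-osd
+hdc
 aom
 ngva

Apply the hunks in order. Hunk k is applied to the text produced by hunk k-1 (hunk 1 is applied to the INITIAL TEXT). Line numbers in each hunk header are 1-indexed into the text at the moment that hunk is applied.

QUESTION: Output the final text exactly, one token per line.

Hunk 1: at line 3 remove [yxr,vvg] add [iumfg,xkw,pxez] -> 9 lines: dhj may ppx yczn iumfg xkw pxez lkvwo ngva
Hunk 2: at line 1 remove [may,ppx] add [ylb,kycp,rbyzi] -> 10 lines: dhj ylb kycp rbyzi yczn iumfg xkw pxez lkvwo ngva
Hunk 3: at line 4 remove [yczn,iumfg,xkw] add [vech] -> 8 lines: dhj ylb kycp rbyzi vech pxez lkvwo ngva
Hunk 4: at line 4 remove [vech,pxez,lkvwo] add [vhl,hna,aom] -> 8 lines: dhj ylb kycp rbyzi vhl hna aom ngva
Hunk 5: at line 4 remove [vhl] add [agxms,zwzh] -> 9 lines: dhj ylb kycp rbyzi agxms zwzh hna aom ngva
Hunk 6: at line 3 remove [agxms,zwzh,hna] add [kszor,osd] -> 8 lines: dhj ylb kycp rbyzi kszor osd aom ngva
Hunk 7: at line 4 remove [osd] add [hdc] -> 8 lines: dhj ylb kycp rbyzi kszor hdc aom ngva

Answer: dhj
ylb
kycp
rbyzi
kszor
hdc
aom
ngva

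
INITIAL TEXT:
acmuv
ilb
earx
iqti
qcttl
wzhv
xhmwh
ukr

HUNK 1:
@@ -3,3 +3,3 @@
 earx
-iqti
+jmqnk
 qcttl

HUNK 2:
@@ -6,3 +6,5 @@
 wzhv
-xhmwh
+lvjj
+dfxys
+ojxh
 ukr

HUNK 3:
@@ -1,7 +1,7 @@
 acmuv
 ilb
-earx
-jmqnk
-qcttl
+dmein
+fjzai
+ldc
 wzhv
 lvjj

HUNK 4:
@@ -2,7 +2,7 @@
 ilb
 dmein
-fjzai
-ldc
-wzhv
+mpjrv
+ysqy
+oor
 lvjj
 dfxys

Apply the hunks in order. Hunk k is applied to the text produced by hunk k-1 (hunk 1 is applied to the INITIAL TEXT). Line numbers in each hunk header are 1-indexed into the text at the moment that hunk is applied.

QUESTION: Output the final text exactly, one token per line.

Hunk 1: at line 3 remove [iqti] add [jmqnk] -> 8 lines: acmuv ilb earx jmqnk qcttl wzhv xhmwh ukr
Hunk 2: at line 6 remove [xhmwh] add [lvjj,dfxys,ojxh] -> 10 lines: acmuv ilb earx jmqnk qcttl wzhv lvjj dfxys ojxh ukr
Hunk 3: at line 1 remove [earx,jmqnk,qcttl] add [dmein,fjzai,ldc] -> 10 lines: acmuv ilb dmein fjzai ldc wzhv lvjj dfxys ojxh ukr
Hunk 4: at line 2 remove [fjzai,ldc,wzhv] add [mpjrv,ysqy,oor] -> 10 lines: acmuv ilb dmein mpjrv ysqy oor lvjj dfxys ojxh ukr

Answer: acmuv
ilb
dmein
mpjrv
ysqy
oor
lvjj
dfxys
ojxh
ukr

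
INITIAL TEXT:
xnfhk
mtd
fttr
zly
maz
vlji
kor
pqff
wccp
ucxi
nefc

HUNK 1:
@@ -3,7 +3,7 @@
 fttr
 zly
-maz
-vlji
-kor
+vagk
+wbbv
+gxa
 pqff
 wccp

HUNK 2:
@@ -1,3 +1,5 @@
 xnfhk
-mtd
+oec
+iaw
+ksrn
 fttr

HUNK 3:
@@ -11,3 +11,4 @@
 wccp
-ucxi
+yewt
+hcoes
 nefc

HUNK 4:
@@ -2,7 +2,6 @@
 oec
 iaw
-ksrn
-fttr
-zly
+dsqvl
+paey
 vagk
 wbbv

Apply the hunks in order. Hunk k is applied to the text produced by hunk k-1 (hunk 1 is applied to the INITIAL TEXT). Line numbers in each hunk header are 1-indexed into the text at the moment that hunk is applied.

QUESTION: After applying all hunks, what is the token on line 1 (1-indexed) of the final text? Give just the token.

Hunk 1: at line 3 remove [maz,vlji,kor] add [vagk,wbbv,gxa] -> 11 lines: xnfhk mtd fttr zly vagk wbbv gxa pqff wccp ucxi nefc
Hunk 2: at line 1 remove [mtd] add [oec,iaw,ksrn] -> 13 lines: xnfhk oec iaw ksrn fttr zly vagk wbbv gxa pqff wccp ucxi nefc
Hunk 3: at line 11 remove [ucxi] add [yewt,hcoes] -> 14 lines: xnfhk oec iaw ksrn fttr zly vagk wbbv gxa pqff wccp yewt hcoes nefc
Hunk 4: at line 2 remove [ksrn,fttr,zly] add [dsqvl,paey] -> 13 lines: xnfhk oec iaw dsqvl paey vagk wbbv gxa pqff wccp yewt hcoes nefc
Final line 1: xnfhk

Answer: xnfhk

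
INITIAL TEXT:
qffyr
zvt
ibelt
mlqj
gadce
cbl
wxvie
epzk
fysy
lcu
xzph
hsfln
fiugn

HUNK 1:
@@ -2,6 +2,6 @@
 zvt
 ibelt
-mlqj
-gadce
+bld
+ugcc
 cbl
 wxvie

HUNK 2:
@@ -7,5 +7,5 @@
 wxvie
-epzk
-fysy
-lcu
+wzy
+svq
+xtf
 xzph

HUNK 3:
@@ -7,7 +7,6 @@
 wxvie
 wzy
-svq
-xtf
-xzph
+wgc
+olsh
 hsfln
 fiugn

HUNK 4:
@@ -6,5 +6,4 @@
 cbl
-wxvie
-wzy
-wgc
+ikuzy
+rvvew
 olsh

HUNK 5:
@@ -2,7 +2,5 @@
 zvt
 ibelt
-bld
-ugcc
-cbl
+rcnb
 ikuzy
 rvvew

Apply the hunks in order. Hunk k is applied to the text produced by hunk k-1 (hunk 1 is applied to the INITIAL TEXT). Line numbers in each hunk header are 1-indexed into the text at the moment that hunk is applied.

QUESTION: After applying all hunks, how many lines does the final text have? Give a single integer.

Hunk 1: at line 2 remove [mlqj,gadce] add [bld,ugcc] -> 13 lines: qffyr zvt ibelt bld ugcc cbl wxvie epzk fysy lcu xzph hsfln fiugn
Hunk 2: at line 7 remove [epzk,fysy,lcu] add [wzy,svq,xtf] -> 13 lines: qffyr zvt ibelt bld ugcc cbl wxvie wzy svq xtf xzph hsfln fiugn
Hunk 3: at line 7 remove [svq,xtf,xzph] add [wgc,olsh] -> 12 lines: qffyr zvt ibelt bld ugcc cbl wxvie wzy wgc olsh hsfln fiugn
Hunk 4: at line 6 remove [wxvie,wzy,wgc] add [ikuzy,rvvew] -> 11 lines: qffyr zvt ibelt bld ugcc cbl ikuzy rvvew olsh hsfln fiugn
Hunk 5: at line 2 remove [bld,ugcc,cbl] add [rcnb] -> 9 lines: qffyr zvt ibelt rcnb ikuzy rvvew olsh hsfln fiugn
Final line count: 9

Answer: 9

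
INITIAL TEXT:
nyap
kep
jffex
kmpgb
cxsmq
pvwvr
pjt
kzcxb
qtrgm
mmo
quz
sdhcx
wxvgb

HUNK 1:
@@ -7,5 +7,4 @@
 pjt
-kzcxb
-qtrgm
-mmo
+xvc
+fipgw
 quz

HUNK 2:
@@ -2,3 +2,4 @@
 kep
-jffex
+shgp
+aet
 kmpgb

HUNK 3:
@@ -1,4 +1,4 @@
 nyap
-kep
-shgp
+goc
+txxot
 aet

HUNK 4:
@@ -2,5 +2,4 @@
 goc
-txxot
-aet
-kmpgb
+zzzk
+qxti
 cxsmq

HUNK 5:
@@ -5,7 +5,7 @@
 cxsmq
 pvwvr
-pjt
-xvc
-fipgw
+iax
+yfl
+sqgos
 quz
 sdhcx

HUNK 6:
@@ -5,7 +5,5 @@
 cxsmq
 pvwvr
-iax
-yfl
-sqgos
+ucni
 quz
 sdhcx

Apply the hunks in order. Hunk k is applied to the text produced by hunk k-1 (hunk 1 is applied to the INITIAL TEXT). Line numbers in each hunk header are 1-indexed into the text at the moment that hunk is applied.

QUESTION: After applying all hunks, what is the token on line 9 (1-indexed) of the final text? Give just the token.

Hunk 1: at line 7 remove [kzcxb,qtrgm,mmo] add [xvc,fipgw] -> 12 lines: nyap kep jffex kmpgb cxsmq pvwvr pjt xvc fipgw quz sdhcx wxvgb
Hunk 2: at line 2 remove [jffex] add [shgp,aet] -> 13 lines: nyap kep shgp aet kmpgb cxsmq pvwvr pjt xvc fipgw quz sdhcx wxvgb
Hunk 3: at line 1 remove [kep,shgp] add [goc,txxot] -> 13 lines: nyap goc txxot aet kmpgb cxsmq pvwvr pjt xvc fipgw quz sdhcx wxvgb
Hunk 4: at line 2 remove [txxot,aet,kmpgb] add [zzzk,qxti] -> 12 lines: nyap goc zzzk qxti cxsmq pvwvr pjt xvc fipgw quz sdhcx wxvgb
Hunk 5: at line 5 remove [pjt,xvc,fipgw] add [iax,yfl,sqgos] -> 12 lines: nyap goc zzzk qxti cxsmq pvwvr iax yfl sqgos quz sdhcx wxvgb
Hunk 6: at line 5 remove [iax,yfl,sqgos] add [ucni] -> 10 lines: nyap goc zzzk qxti cxsmq pvwvr ucni quz sdhcx wxvgb
Final line 9: sdhcx

Answer: sdhcx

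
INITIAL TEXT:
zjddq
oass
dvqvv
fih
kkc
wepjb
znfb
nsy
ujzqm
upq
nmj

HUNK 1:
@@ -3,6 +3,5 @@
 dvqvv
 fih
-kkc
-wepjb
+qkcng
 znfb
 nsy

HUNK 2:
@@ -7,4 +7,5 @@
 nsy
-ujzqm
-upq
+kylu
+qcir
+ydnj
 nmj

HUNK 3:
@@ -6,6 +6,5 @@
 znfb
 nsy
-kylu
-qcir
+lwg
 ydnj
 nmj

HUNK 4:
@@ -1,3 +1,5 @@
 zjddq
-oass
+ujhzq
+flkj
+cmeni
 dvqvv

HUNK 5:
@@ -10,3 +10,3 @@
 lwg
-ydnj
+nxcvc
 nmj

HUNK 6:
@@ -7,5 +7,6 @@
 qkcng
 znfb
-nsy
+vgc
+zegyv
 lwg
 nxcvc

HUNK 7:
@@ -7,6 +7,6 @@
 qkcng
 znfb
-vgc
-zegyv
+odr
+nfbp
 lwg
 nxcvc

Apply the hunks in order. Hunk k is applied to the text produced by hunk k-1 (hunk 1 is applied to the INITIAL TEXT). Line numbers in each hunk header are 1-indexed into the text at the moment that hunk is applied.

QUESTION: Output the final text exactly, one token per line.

Hunk 1: at line 3 remove [kkc,wepjb] add [qkcng] -> 10 lines: zjddq oass dvqvv fih qkcng znfb nsy ujzqm upq nmj
Hunk 2: at line 7 remove [ujzqm,upq] add [kylu,qcir,ydnj] -> 11 lines: zjddq oass dvqvv fih qkcng znfb nsy kylu qcir ydnj nmj
Hunk 3: at line 6 remove [kylu,qcir] add [lwg] -> 10 lines: zjddq oass dvqvv fih qkcng znfb nsy lwg ydnj nmj
Hunk 4: at line 1 remove [oass] add [ujhzq,flkj,cmeni] -> 12 lines: zjddq ujhzq flkj cmeni dvqvv fih qkcng znfb nsy lwg ydnj nmj
Hunk 5: at line 10 remove [ydnj] add [nxcvc] -> 12 lines: zjddq ujhzq flkj cmeni dvqvv fih qkcng znfb nsy lwg nxcvc nmj
Hunk 6: at line 7 remove [nsy] add [vgc,zegyv] -> 13 lines: zjddq ujhzq flkj cmeni dvqvv fih qkcng znfb vgc zegyv lwg nxcvc nmj
Hunk 7: at line 7 remove [vgc,zegyv] add [odr,nfbp] -> 13 lines: zjddq ujhzq flkj cmeni dvqvv fih qkcng znfb odr nfbp lwg nxcvc nmj

Answer: zjddq
ujhzq
flkj
cmeni
dvqvv
fih
qkcng
znfb
odr
nfbp
lwg
nxcvc
nmj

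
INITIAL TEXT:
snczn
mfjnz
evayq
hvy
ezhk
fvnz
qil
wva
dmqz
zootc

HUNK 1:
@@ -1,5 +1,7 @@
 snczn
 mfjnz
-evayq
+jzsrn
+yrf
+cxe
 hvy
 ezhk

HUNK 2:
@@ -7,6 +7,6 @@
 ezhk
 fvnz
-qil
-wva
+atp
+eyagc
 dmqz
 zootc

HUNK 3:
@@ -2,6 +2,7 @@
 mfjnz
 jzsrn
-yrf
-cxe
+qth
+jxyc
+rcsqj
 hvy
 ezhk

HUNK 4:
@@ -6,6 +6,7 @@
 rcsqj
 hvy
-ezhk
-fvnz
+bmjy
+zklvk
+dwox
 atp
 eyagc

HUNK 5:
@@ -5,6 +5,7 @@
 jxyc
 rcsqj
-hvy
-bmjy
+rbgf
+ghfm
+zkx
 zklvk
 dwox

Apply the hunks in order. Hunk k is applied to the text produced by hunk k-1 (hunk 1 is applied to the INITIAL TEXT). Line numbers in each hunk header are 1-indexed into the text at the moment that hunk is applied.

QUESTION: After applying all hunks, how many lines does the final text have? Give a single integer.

Answer: 15

Derivation:
Hunk 1: at line 1 remove [evayq] add [jzsrn,yrf,cxe] -> 12 lines: snczn mfjnz jzsrn yrf cxe hvy ezhk fvnz qil wva dmqz zootc
Hunk 2: at line 7 remove [qil,wva] add [atp,eyagc] -> 12 lines: snczn mfjnz jzsrn yrf cxe hvy ezhk fvnz atp eyagc dmqz zootc
Hunk 3: at line 2 remove [yrf,cxe] add [qth,jxyc,rcsqj] -> 13 lines: snczn mfjnz jzsrn qth jxyc rcsqj hvy ezhk fvnz atp eyagc dmqz zootc
Hunk 4: at line 6 remove [ezhk,fvnz] add [bmjy,zklvk,dwox] -> 14 lines: snczn mfjnz jzsrn qth jxyc rcsqj hvy bmjy zklvk dwox atp eyagc dmqz zootc
Hunk 5: at line 5 remove [hvy,bmjy] add [rbgf,ghfm,zkx] -> 15 lines: snczn mfjnz jzsrn qth jxyc rcsqj rbgf ghfm zkx zklvk dwox atp eyagc dmqz zootc
Final line count: 15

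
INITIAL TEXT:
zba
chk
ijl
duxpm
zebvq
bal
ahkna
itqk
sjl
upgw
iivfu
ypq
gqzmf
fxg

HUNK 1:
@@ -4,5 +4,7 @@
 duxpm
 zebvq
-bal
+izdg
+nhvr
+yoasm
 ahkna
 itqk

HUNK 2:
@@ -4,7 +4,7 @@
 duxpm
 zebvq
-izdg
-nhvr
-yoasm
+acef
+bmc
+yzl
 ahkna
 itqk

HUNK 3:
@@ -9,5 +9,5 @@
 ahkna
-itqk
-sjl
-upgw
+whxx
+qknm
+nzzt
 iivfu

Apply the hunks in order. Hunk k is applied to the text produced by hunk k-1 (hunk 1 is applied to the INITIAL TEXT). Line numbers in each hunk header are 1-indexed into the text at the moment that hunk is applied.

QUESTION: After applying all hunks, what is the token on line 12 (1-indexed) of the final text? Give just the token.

Hunk 1: at line 4 remove [bal] add [izdg,nhvr,yoasm] -> 16 lines: zba chk ijl duxpm zebvq izdg nhvr yoasm ahkna itqk sjl upgw iivfu ypq gqzmf fxg
Hunk 2: at line 4 remove [izdg,nhvr,yoasm] add [acef,bmc,yzl] -> 16 lines: zba chk ijl duxpm zebvq acef bmc yzl ahkna itqk sjl upgw iivfu ypq gqzmf fxg
Hunk 3: at line 9 remove [itqk,sjl,upgw] add [whxx,qknm,nzzt] -> 16 lines: zba chk ijl duxpm zebvq acef bmc yzl ahkna whxx qknm nzzt iivfu ypq gqzmf fxg
Final line 12: nzzt

Answer: nzzt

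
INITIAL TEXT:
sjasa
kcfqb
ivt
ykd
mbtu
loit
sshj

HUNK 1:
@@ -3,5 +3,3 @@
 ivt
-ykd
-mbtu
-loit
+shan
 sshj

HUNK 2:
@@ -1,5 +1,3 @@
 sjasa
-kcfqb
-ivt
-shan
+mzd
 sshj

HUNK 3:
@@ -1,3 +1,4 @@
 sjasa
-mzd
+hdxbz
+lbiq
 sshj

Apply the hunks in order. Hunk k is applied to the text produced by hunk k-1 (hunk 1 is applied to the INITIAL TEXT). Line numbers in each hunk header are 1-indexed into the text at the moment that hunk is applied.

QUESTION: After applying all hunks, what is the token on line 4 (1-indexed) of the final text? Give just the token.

Answer: sshj

Derivation:
Hunk 1: at line 3 remove [ykd,mbtu,loit] add [shan] -> 5 lines: sjasa kcfqb ivt shan sshj
Hunk 2: at line 1 remove [kcfqb,ivt,shan] add [mzd] -> 3 lines: sjasa mzd sshj
Hunk 3: at line 1 remove [mzd] add [hdxbz,lbiq] -> 4 lines: sjasa hdxbz lbiq sshj
Final line 4: sshj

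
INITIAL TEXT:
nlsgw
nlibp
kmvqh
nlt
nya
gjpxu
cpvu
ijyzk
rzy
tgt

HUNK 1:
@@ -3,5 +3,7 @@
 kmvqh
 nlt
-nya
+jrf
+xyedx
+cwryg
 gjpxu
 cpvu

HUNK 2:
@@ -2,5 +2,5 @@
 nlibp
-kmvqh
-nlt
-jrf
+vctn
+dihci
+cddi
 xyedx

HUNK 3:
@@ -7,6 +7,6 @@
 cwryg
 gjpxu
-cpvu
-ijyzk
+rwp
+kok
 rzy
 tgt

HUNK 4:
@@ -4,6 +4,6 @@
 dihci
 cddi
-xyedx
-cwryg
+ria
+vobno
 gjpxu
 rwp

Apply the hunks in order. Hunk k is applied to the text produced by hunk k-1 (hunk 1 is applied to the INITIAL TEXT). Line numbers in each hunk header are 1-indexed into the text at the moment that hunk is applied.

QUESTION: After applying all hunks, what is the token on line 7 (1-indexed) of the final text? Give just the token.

Answer: vobno

Derivation:
Hunk 1: at line 3 remove [nya] add [jrf,xyedx,cwryg] -> 12 lines: nlsgw nlibp kmvqh nlt jrf xyedx cwryg gjpxu cpvu ijyzk rzy tgt
Hunk 2: at line 2 remove [kmvqh,nlt,jrf] add [vctn,dihci,cddi] -> 12 lines: nlsgw nlibp vctn dihci cddi xyedx cwryg gjpxu cpvu ijyzk rzy tgt
Hunk 3: at line 7 remove [cpvu,ijyzk] add [rwp,kok] -> 12 lines: nlsgw nlibp vctn dihci cddi xyedx cwryg gjpxu rwp kok rzy tgt
Hunk 4: at line 4 remove [xyedx,cwryg] add [ria,vobno] -> 12 lines: nlsgw nlibp vctn dihci cddi ria vobno gjpxu rwp kok rzy tgt
Final line 7: vobno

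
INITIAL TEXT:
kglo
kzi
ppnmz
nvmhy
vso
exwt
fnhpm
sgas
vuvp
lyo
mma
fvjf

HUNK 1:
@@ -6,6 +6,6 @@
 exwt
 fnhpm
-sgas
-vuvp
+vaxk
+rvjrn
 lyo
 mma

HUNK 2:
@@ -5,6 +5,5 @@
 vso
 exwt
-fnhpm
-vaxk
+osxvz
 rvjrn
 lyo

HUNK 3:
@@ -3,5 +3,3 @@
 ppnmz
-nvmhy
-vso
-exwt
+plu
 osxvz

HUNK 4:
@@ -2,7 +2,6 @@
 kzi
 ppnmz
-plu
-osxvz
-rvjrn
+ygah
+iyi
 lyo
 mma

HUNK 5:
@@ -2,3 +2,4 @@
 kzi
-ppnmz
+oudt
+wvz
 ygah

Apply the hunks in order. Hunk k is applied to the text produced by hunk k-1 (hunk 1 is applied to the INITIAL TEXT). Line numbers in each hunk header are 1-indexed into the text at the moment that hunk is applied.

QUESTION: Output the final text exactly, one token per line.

Hunk 1: at line 6 remove [sgas,vuvp] add [vaxk,rvjrn] -> 12 lines: kglo kzi ppnmz nvmhy vso exwt fnhpm vaxk rvjrn lyo mma fvjf
Hunk 2: at line 5 remove [fnhpm,vaxk] add [osxvz] -> 11 lines: kglo kzi ppnmz nvmhy vso exwt osxvz rvjrn lyo mma fvjf
Hunk 3: at line 3 remove [nvmhy,vso,exwt] add [plu] -> 9 lines: kglo kzi ppnmz plu osxvz rvjrn lyo mma fvjf
Hunk 4: at line 2 remove [plu,osxvz,rvjrn] add [ygah,iyi] -> 8 lines: kglo kzi ppnmz ygah iyi lyo mma fvjf
Hunk 5: at line 2 remove [ppnmz] add [oudt,wvz] -> 9 lines: kglo kzi oudt wvz ygah iyi lyo mma fvjf

Answer: kglo
kzi
oudt
wvz
ygah
iyi
lyo
mma
fvjf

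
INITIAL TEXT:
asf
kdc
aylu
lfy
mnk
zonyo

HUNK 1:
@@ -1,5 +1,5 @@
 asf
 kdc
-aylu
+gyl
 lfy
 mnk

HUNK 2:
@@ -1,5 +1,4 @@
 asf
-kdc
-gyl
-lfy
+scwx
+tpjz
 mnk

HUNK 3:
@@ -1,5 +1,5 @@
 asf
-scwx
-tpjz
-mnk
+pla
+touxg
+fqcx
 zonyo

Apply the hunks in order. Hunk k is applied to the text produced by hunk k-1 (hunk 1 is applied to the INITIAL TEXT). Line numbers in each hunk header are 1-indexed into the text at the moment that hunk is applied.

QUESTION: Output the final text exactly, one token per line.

Hunk 1: at line 1 remove [aylu] add [gyl] -> 6 lines: asf kdc gyl lfy mnk zonyo
Hunk 2: at line 1 remove [kdc,gyl,lfy] add [scwx,tpjz] -> 5 lines: asf scwx tpjz mnk zonyo
Hunk 3: at line 1 remove [scwx,tpjz,mnk] add [pla,touxg,fqcx] -> 5 lines: asf pla touxg fqcx zonyo

Answer: asf
pla
touxg
fqcx
zonyo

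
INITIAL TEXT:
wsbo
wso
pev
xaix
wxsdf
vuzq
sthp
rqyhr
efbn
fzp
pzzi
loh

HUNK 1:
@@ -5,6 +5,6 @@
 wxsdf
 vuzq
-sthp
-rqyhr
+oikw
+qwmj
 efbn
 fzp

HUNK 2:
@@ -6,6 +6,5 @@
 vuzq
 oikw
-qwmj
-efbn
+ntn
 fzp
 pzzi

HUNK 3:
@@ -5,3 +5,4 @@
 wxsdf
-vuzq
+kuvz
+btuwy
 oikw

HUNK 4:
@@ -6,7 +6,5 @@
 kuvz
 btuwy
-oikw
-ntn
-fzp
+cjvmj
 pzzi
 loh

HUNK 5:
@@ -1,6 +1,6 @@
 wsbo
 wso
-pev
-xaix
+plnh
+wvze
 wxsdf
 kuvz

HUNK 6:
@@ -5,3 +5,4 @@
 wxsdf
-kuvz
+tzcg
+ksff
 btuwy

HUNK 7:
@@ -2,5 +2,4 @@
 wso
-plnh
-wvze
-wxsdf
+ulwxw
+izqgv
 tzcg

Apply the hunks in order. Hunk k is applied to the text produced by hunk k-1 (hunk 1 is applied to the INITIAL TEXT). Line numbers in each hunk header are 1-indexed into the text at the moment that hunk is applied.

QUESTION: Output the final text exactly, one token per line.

Hunk 1: at line 5 remove [sthp,rqyhr] add [oikw,qwmj] -> 12 lines: wsbo wso pev xaix wxsdf vuzq oikw qwmj efbn fzp pzzi loh
Hunk 2: at line 6 remove [qwmj,efbn] add [ntn] -> 11 lines: wsbo wso pev xaix wxsdf vuzq oikw ntn fzp pzzi loh
Hunk 3: at line 5 remove [vuzq] add [kuvz,btuwy] -> 12 lines: wsbo wso pev xaix wxsdf kuvz btuwy oikw ntn fzp pzzi loh
Hunk 4: at line 6 remove [oikw,ntn,fzp] add [cjvmj] -> 10 lines: wsbo wso pev xaix wxsdf kuvz btuwy cjvmj pzzi loh
Hunk 5: at line 1 remove [pev,xaix] add [plnh,wvze] -> 10 lines: wsbo wso plnh wvze wxsdf kuvz btuwy cjvmj pzzi loh
Hunk 6: at line 5 remove [kuvz] add [tzcg,ksff] -> 11 lines: wsbo wso plnh wvze wxsdf tzcg ksff btuwy cjvmj pzzi loh
Hunk 7: at line 2 remove [plnh,wvze,wxsdf] add [ulwxw,izqgv] -> 10 lines: wsbo wso ulwxw izqgv tzcg ksff btuwy cjvmj pzzi loh

Answer: wsbo
wso
ulwxw
izqgv
tzcg
ksff
btuwy
cjvmj
pzzi
loh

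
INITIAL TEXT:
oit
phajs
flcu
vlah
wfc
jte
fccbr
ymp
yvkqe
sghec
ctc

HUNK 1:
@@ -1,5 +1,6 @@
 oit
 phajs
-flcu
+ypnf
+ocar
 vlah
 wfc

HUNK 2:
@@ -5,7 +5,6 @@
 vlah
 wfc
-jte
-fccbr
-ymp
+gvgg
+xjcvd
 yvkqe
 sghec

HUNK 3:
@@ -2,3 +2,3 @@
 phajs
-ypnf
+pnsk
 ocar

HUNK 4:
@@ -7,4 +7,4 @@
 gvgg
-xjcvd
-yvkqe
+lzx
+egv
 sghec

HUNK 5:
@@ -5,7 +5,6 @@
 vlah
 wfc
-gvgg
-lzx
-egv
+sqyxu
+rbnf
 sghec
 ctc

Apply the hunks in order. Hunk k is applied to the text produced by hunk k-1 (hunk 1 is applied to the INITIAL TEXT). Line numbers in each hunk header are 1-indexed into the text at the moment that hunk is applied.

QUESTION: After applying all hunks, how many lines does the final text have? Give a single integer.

Answer: 10

Derivation:
Hunk 1: at line 1 remove [flcu] add [ypnf,ocar] -> 12 lines: oit phajs ypnf ocar vlah wfc jte fccbr ymp yvkqe sghec ctc
Hunk 2: at line 5 remove [jte,fccbr,ymp] add [gvgg,xjcvd] -> 11 lines: oit phajs ypnf ocar vlah wfc gvgg xjcvd yvkqe sghec ctc
Hunk 3: at line 2 remove [ypnf] add [pnsk] -> 11 lines: oit phajs pnsk ocar vlah wfc gvgg xjcvd yvkqe sghec ctc
Hunk 4: at line 7 remove [xjcvd,yvkqe] add [lzx,egv] -> 11 lines: oit phajs pnsk ocar vlah wfc gvgg lzx egv sghec ctc
Hunk 5: at line 5 remove [gvgg,lzx,egv] add [sqyxu,rbnf] -> 10 lines: oit phajs pnsk ocar vlah wfc sqyxu rbnf sghec ctc
Final line count: 10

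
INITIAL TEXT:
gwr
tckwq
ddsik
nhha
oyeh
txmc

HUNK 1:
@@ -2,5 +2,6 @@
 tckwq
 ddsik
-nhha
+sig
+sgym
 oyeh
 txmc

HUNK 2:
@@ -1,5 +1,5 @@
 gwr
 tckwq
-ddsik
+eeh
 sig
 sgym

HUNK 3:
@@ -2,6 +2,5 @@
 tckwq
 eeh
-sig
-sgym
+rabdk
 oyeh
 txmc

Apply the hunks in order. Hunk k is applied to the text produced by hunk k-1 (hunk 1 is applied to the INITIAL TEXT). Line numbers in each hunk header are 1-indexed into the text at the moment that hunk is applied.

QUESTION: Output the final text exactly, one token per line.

Answer: gwr
tckwq
eeh
rabdk
oyeh
txmc

Derivation:
Hunk 1: at line 2 remove [nhha] add [sig,sgym] -> 7 lines: gwr tckwq ddsik sig sgym oyeh txmc
Hunk 2: at line 1 remove [ddsik] add [eeh] -> 7 lines: gwr tckwq eeh sig sgym oyeh txmc
Hunk 3: at line 2 remove [sig,sgym] add [rabdk] -> 6 lines: gwr tckwq eeh rabdk oyeh txmc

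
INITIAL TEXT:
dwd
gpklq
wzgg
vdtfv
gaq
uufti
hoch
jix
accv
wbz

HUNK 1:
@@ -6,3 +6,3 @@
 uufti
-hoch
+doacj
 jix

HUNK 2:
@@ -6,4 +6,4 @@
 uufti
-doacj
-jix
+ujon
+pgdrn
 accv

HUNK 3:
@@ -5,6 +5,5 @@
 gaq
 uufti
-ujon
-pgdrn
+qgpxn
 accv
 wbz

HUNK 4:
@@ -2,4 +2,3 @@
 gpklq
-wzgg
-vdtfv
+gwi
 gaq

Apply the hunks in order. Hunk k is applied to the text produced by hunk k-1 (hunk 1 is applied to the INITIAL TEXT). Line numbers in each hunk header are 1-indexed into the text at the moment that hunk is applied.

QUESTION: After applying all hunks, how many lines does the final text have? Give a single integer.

Hunk 1: at line 6 remove [hoch] add [doacj] -> 10 lines: dwd gpklq wzgg vdtfv gaq uufti doacj jix accv wbz
Hunk 2: at line 6 remove [doacj,jix] add [ujon,pgdrn] -> 10 lines: dwd gpklq wzgg vdtfv gaq uufti ujon pgdrn accv wbz
Hunk 3: at line 5 remove [ujon,pgdrn] add [qgpxn] -> 9 lines: dwd gpklq wzgg vdtfv gaq uufti qgpxn accv wbz
Hunk 4: at line 2 remove [wzgg,vdtfv] add [gwi] -> 8 lines: dwd gpklq gwi gaq uufti qgpxn accv wbz
Final line count: 8

Answer: 8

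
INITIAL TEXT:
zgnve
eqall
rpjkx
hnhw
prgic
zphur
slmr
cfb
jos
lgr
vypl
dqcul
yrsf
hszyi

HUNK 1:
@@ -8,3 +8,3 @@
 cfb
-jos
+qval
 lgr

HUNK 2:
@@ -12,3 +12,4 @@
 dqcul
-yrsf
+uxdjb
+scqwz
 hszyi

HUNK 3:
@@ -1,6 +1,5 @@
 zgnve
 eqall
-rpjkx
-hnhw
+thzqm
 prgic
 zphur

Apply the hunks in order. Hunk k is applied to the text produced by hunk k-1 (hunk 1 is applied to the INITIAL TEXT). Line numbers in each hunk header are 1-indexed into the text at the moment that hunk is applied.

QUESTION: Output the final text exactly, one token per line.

Answer: zgnve
eqall
thzqm
prgic
zphur
slmr
cfb
qval
lgr
vypl
dqcul
uxdjb
scqwz
hszyi

Derivation:
Hunk 1: at line 8 remove [jos] add [qval] -> 14 lines: zgnve eqall rpjkx hnhw prgic zphur slmr cfb qval lgr vypl dqcul yrsf hszyi
Hunk 2: at line 12 remove [yrsf] add [uxdjb,scqwz] -> 15 lines: zgnve eqall rpjkx hnhw prgic zphur slmr cfb qval lgr vypl dqcul uxdjb scqwz hszyi
Hunk 3: at line 1 remove [rpjkx,hnhw] add [thzqm] -> 14 lines: zgnve eqall thzqm prgic zphur slmr cfb qval lgr vypl dqcul uxdjb scqwz hszyi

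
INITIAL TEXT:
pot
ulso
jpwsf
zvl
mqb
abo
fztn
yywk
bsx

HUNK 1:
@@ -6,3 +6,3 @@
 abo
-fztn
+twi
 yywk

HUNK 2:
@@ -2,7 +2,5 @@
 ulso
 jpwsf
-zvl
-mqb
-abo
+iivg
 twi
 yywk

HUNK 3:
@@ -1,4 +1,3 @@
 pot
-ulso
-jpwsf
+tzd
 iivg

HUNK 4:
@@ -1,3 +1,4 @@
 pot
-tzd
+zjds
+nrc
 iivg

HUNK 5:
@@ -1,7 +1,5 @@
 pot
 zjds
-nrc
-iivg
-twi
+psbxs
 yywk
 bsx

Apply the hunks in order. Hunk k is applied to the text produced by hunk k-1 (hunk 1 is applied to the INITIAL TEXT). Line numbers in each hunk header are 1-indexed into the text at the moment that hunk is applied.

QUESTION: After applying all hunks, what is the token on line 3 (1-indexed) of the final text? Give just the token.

Answer: psbxs

Derivation:
Hunk 1: at line 6 remove [fztn] add [twi] -> 9 lines: pot ulso jpwsf zvl mqb abo twi yywk bsx
Hunk 2: at line 2 remove [zvl,mqb,abo] add [iivg] -> 7 lines: pot ulso jpwsf iivg twi yywk bsx
Hunk 3: at line 1 remove [ulso,jpwsf] add [tzd] -> 6 lines: pot tzd iivg twi yywk bsx
Hunk 4: at line 1 remove [tzd] add [zjds,nrc] -> 7 lines: pot zjds nrc iivg twi yywk bsx
Hunk 5: at line 1 remove [nrc,iivg,twi] add [psbxs] -> 5 lines: pot zjds psbxs yywk bsx
Final line 3: psbxs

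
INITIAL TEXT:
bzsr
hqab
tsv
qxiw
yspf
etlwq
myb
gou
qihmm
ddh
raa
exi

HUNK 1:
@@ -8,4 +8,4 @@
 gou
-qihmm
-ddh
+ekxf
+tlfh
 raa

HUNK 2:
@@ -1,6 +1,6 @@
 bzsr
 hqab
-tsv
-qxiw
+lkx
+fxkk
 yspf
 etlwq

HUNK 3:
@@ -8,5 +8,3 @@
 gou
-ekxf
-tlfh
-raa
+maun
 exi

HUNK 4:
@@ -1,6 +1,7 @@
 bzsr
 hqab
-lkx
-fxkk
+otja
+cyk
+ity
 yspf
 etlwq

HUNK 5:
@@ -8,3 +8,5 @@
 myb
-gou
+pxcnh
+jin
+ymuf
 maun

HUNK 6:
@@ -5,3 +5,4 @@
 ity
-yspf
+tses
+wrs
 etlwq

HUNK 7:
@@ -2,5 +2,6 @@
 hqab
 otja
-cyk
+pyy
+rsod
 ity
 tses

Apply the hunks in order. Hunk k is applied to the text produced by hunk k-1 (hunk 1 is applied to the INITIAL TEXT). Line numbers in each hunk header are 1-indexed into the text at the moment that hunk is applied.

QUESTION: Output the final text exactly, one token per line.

Hunk 1: at line 8 remove [qihmm,ddh] add [ekxf,tlfh] -> 12 lines: bzsr hqab tsv qxiw yspf etlwq myb gou ekxf tlfh raa exi
Hunk 2: at line 1 remove [tsv,qxiw] add [lkx,fxkk] -> 12 lines: bzsr hqab lkx fxkk yspf etlwq myb gou ekxf tlfh raa exi
Hunk 3: at line 8 remove [ekxf,tlfh,raa] add [maun] -> 10 lines: bzsr hqab lkx fxkk yspf etlwq myb gou maun exi
Hunk 4: at line 1 remove [lkx,fxkk] add [otja,cyk,ity] -> 11 lines: bzsr hqab otja cyk ity yspf etlwq myb gou maun exi
Hunk 5: at line 8 remove [gou] add [pxcnh,jin,ymuf] -> 13 lines: bzsr hqab otja cyk ity yspf etlwq myb pxcnh jin ymuf maun exi
Hunk 6: at line 5 remove [yspf] add [tses,wrs] -> 14 lines: bzsr hqab otja cyk ity tses wrs etlwq myb pxcnh jin ymuf maun exi
Hunk 7: at line 2 remove [cyk] add [pyy,rsod] -> 15 lines: bzsr hqab otja pyy rsod ity tses wrs etlwq myb pxcnh jin ymuf maun exi

Answer: bzsr
hqab
otja
pyy
rsod
ity
tses
wrs
etlwq
myb
pxcnh
jin
ymuf
maun
exi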